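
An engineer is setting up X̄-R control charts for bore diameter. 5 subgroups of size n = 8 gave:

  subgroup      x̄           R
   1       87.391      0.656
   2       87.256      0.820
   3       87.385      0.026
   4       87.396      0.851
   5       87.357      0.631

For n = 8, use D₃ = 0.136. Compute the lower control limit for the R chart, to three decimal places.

R̄ = (0.656 + 0.820 + 0.026 + 0.851 + 0.631) / 5 = 2.9840 / 5 = 0.5968
LCL_R = D₃·R̄ = 0.136 × 0.5968 = 0.0812

0.081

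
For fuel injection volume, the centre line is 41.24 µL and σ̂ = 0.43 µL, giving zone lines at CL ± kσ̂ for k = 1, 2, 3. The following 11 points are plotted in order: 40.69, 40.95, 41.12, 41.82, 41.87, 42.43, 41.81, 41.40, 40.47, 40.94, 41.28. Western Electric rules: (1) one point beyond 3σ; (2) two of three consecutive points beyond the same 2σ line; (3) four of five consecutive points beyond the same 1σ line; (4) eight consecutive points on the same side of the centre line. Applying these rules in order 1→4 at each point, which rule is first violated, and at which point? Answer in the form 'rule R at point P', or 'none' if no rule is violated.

rule 3 at point 7

Zone of each point (C = within 1σ̂, B = 1σ̂–2σ̂, A = 2σ̂–3σ̂, * = beyond 3σ̂; sign = side of CL): 1:-B, 2:-C, 3:-C, 4:+B, 5:+B, 6:+A, 7:+B, 8:+C, 9:-B, 10:-C, 11:+C
Rule 3 (four of five consecutive points beyond the same 1σ limit) is satisfied at point 7.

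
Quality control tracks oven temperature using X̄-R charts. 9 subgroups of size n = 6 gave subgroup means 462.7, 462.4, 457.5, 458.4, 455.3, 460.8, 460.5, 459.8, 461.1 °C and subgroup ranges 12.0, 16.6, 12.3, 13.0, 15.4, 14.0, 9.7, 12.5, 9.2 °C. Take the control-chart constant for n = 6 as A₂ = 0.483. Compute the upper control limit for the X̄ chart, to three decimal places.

X̄̄ = (462.7 + 462.4 + 457.5 + 458.4 + 455.3 + 460.8 + 460.5 + 459.8 + 461.1) / 9 = 4138.5000 / 9 = 459.8333
R̄ = (12.0 + 16.6 + 12.3 + 13.0 + 15.4 + 14.0 + 9.7 + 12.5 + 9.2) / 9 = 114.7000 / 9 = 12.7444
UCL = X̄̄ + A₂·R̄ = 459.8333 + 0.483 × 12.7444 = 465.9889

465.989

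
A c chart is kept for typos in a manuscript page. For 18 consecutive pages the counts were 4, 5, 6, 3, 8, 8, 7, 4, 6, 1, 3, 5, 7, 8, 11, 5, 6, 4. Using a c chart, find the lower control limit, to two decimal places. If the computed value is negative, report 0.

0.00

c̄ = (4 + 5 + 6 + 3 + 8 + 8 + 7 + 4 + 6 + 1 + 3 + 5 + 7 + 8 + 11 + 5 + 6 + 4) / 18 = 101 / 18 = 5.6111
LCL = c̄ − 3√c̄ = 5.6111 − 3 × 2.3688 = -1.4952 → 0 (cannot be negative)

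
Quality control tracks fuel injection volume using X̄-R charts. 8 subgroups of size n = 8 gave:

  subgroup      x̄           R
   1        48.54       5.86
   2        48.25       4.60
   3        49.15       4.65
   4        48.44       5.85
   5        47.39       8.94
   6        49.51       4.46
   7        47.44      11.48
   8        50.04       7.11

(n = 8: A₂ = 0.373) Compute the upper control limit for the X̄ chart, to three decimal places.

51.064

X̄̄ = (48.54 + 48.25 + 49.15 + 48.44 + 47.39 + 49.51 + 47.44 + 50.04) / 8 = 388.7600 / 8 = 48.5950
R̄ = (5.86 + 4.60 + 4.65 + 5.85 + 8.94 + 4.46 + 11.48 + 7.11) / 8 = 52.9500 / 8 = 6.6188
UCL = X̄̄ + A₂·R̄ = 48.5950 + 0.373 × 6.6188 = 51.0638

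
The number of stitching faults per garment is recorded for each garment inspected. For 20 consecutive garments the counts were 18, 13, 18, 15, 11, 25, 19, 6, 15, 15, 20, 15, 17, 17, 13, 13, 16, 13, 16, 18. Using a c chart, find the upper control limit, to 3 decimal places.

27.518

c̄ = (18 + 13 + 18 + 15 + 11 + 25 + 19 + 6 + 15 + 15 + 20 + 15 + 17 + 17 + 13 + 13 + 16 + 13 + 16 + 18) / 20 = 313 / 20 = 15.6500
UCL = c̄ + 3√c̄ = 15.6500 + 3 × √15.6500 = 15.6500 + 3 × 3.9560 = 27.5180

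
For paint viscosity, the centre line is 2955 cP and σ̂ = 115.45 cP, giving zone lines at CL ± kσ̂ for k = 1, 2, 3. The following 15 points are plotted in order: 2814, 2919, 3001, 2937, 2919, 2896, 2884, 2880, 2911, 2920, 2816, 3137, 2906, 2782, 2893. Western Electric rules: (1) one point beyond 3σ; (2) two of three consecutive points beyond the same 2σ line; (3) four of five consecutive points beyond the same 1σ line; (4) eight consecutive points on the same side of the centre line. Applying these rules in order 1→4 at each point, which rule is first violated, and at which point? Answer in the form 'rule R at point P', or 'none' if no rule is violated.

rule 4 at point 11

Zone of each point (C = within 1σ̂, B = 1σ̂–2σ̂, A = 2σ̂–3σ̂, * = beyond 3σ̂; sign = side of CL): 1:-B, 2:-C, 3:+C, 4:-C, 5:-C, 6:-C, 7:-C, 8:-C, 9:-C, 10:-C, 11:-B, 12:+B, 13:-C, 14:-B, 15:-C
Rule 4 (eight consecutive points on the same side of the centre line) is satisfied at point 11.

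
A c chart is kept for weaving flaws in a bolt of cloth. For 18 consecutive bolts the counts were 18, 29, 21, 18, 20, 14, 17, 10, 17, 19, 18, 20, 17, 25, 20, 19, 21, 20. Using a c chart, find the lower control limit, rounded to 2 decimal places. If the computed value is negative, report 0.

c̄ = (18 + 29 + 21 + 18 + 20 + 14 + 17 + 10 + 17 + 19 + 18 + 20 + 17 + 25 + 20 + 19 + 21 + 20) / 18 = 343 / 18 = 19.0556
LCL = c̄ − 3√c̄ = 19.0556 − 3 × 4.3653 = 5.9598

5.96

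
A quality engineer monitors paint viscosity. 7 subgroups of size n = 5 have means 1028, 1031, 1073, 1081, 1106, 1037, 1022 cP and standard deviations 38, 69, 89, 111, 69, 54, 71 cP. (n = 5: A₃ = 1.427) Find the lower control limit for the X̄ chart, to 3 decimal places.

951.868

X̄̄ = (1028 + 1031 + 1073 + 1081 + 1106 + 1037 + 1022) / 7 = 1054.0000
s̄ = (38 + 69 + 89 + 111 + 69 + 54 + 71) / 7 = 71.5714
LCL = X̄̄ − A₃·s̄ = 1054.0000 − 1.427 × 71.5714 = 951.8676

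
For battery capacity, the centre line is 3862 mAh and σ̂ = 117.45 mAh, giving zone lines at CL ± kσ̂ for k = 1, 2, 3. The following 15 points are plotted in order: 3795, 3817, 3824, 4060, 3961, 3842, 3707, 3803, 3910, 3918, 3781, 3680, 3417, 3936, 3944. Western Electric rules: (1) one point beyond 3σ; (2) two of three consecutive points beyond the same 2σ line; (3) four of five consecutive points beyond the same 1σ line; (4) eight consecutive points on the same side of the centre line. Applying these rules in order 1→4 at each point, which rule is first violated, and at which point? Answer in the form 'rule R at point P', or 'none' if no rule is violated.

rule 1 at point 13

Zone of each point (C = within 1σ̂, B = 1σ̂–2σ̂, A = 2σ̂–3σ̂, * = beyond 3σ̂; sign = side of CL): 1:-C, 2:-C, 3:-C, 4:+B, 5:+C, 6:-C, 7:-B, 8:-C, 9:+C, 10:+C, 11:-C, 12:-B, 13:-*, 14:+C, 15:+C
Rule 1 (one point beyond the 3σ limits) is satisfied at point 13.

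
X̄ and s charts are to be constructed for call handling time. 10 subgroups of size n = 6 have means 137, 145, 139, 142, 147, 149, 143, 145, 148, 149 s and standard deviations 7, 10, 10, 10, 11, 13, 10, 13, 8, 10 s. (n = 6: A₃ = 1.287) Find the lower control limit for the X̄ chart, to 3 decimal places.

131.273

X̄̄ = (137 + 145 + 139 + 142 + 147 + 149 + 143 + 145 + 148 + 149) / 10 = 144.4000
s̄ = (7 + 10 + 10 + 10 + 11 + 13 + 10 + 13 + 8 + 10) / 10 = 10.2000
LCL = X̄̄ − A₃·s̄ = 144.4000 − 1.287 × 10.2000 = 131.2726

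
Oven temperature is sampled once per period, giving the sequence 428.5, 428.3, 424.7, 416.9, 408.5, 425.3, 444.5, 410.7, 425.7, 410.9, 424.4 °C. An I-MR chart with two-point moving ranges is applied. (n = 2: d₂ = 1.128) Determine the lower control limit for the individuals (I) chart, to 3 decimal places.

387.183

X̄ = (428.5 + 428.3 + 424.7 + 416.9 + 408.5 + 425.3 + 444.5 + 410.7 + 425.7 + 410.9 + 424.4) / 11 = 422.5818
Moving ranges: 0.2, 3.6, 7.8, 8.4, 16.8, 19.2, 33.8, 15.0, 14.8, 13.5; M̄R̄ = 133.1000 / 10 = 13.3100
LCL = X̄ − 3·M̄R̄/d₂ = 422.5818 − 3 × 13.3100 / 1.128 = 387.1829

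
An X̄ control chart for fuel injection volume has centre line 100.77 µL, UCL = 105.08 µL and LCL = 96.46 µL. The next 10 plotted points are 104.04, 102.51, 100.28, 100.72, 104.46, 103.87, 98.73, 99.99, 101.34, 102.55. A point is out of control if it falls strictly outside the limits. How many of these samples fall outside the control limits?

0

All 10 points lie within [96.46, 105.08].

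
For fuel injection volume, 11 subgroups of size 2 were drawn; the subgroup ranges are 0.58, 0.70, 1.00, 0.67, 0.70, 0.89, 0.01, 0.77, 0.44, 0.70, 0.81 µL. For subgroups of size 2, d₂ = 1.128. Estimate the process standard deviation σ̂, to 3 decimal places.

0.586

R̄ = (0.58 + 0.70 + 1.00 + 0.67 + 0.70 + 0.89 + 0.01 + 0.77 + 0.44 + 0.70 + 0.81) / 11 = 0.6609
σ̂ = R̄ / d₂ = 0.6609 / 1.128 = 0.5859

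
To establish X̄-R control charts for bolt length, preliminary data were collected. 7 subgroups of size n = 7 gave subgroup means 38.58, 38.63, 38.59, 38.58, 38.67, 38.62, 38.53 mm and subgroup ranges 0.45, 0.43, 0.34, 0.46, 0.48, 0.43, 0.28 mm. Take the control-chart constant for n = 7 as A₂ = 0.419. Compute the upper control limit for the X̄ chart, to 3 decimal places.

38.772

X̄̄ = (38.58 + 38.63 + 38.59 + 38.58 + 38.67 + 38.62 + 38.53) / 7 = 270.2000 / 7 = 38.6000
R̄ = (0.45 + 0.43 + 0.34 + 0.46 + 0.48 + 0.43 + 0.28) / 7 = 2.8700 / 7 = 0.4100
UCL = X̄̄ + A₂·R̄ = 38.6000 + 0.419 × 0.4100 = 38.7718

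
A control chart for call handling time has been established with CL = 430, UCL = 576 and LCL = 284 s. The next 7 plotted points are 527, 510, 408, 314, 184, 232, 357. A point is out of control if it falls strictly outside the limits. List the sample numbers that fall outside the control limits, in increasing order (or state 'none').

Compare each point to [284, 576]: sample 5 = 184 < LCL; sample 6 = 232 < LCL.

5, 6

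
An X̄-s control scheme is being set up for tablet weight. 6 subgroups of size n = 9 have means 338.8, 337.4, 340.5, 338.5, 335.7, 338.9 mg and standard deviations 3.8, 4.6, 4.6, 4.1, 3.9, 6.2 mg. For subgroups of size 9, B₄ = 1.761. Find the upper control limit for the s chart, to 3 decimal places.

s̄ = (3.8 + 4.6 + 4.6 + 4.1 + 3.9 + 6.2) / 6 = 4.5333
UCL_s = B₄·s̄ = 1.761 × 4.5333 = 7.9832

7.983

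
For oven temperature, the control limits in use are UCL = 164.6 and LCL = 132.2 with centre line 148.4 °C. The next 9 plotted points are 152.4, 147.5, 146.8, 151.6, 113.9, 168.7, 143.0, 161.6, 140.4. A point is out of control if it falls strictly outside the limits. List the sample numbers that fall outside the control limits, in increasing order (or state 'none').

Compare each point to [132.2, 164.6]: sample 5 = 113.9 < LCL; sample 6 = 168.7 > UCL.

5, 6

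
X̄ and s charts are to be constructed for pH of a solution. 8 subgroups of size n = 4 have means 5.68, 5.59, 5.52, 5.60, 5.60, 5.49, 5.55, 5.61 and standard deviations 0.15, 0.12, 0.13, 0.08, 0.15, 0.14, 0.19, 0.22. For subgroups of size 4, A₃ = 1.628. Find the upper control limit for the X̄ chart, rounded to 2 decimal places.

5.82

X̄̄ = (5.68 + 5.59 + 5.52 + 5.60 + 5.60 + 5.49 + 5.55 + 5.61) / 8 = 5.5800
s̄ = (0.15 + 0.12 + 0.13 + 0.08 + 0.15 + 0.14 + 0.19 + 0.22) / 8 = 0.1475
UCL = X̄̄ + A₃·s̄ = 5.5800 + 1.628 × 0.1475 = 5.8201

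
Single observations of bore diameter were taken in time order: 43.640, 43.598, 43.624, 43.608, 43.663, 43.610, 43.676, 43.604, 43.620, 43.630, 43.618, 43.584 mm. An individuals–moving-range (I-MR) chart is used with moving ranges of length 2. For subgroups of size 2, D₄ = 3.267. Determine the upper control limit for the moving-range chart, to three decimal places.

0.119

Moving ranges: 0.042, 0.026, 0.016, 0.055, 0.053, 0.066, 0.072, 0.016, 0.010, 0.012, 0.034; M̄R̄ = 0.4020 / 11 = 0.0365
UCL_MR = D₄·M̄R̄ = 3.267 × 0.0365 = 0.1194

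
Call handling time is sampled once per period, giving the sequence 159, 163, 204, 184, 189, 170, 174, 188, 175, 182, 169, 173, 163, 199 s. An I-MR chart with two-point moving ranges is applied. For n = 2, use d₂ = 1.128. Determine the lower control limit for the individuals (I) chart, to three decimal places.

139.129

X̄ = (159 + 163 + 204 + 184 + 189 + 170 + 174 + 188 + 175 + 182 + 169 + 173 + 163 + 199) / 14 = 178.0000
Moving ranges: 4, 41, 20, 5, 19, 4, 14, 13, 7, 13, 4, 10, 36; M̄R̄ = 190.0000 / 13 = 14.6154
LCL = X̄ − 3·M̄R̄/d₂ = 178.0000 − 3 × 14.6154 / 1.128 = 139.1293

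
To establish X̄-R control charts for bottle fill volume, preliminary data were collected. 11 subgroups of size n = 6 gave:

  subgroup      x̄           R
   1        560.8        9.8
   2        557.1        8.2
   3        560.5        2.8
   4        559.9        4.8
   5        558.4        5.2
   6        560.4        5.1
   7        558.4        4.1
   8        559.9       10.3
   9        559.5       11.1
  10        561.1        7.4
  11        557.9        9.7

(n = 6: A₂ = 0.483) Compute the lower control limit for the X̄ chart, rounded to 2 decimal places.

556.00

X̄̄ = (560.8 + 557.1 + 560.5 + 559.9 + 558.4 + 560.4 + 558.4 + 559.9 + 559.5 + 561.1 + 557.9) / 11 = 6153.9000 / 11 = 559.4455
R̄ = (9.8 + 8.2 + 2.8 + 4.8 + 5.2 + 5.1 + 4.1 + 10.3 + 11.1 + 7.4 + 9.7) / 11 = 78.5000 / 11 = 7.1364
LCL = X̄̄ − A₂·R̄ = 559.4455 − 0.483 × 7.1364 = 555.9986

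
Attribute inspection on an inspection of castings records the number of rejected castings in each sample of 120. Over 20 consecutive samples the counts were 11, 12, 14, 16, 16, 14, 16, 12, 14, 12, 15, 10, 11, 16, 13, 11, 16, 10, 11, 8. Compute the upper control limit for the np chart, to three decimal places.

p̄ = Σdᵢ / (k·n) = 258 / (20 × 120) = 0.10750
UCL = np̄ + 3·√(np̄(1−p̄)) = 12.9000 + 3 × √(12.9000×0.89250) = 12.9000 + 3 × 3.3931 = 23.0794

23.079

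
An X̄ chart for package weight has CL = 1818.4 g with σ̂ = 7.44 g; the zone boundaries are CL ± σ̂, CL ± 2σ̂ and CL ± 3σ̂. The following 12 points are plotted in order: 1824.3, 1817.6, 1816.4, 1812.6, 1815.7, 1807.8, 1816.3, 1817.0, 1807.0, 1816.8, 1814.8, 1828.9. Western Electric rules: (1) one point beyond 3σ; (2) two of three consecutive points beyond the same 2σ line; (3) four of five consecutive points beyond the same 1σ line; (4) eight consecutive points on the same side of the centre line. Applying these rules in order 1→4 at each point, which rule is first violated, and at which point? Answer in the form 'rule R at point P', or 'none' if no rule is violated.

Zone of each point (C = within 1σ̂, B = 1σ̂–2σ̂, A = 2σ̂–3σ̂, * = beyond 3σ̂; sign = side of CL): 1:+C, 2:-C, 3:-C, 4:-C, 5:-C, 6:-B, 7:-C, 8:-C, 9:-B, 10:-C, 11:-C, 12:+B
Rule 4 (eight consecutive points on the same side of the centre line) is satisfied at point 9.

rule 4 at point 9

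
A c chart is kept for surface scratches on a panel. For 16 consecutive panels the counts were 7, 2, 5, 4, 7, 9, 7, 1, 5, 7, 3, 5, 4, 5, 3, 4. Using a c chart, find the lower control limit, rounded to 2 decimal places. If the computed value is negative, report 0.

c̄ = (7 + 2 + 5 + 4 + 7 + 9 + 7 + 1 + 5 + 7 + 3 + 5 + 4 + 5 + 3 + 4) / 16 = 78 / 16 = 4.8750
LCL = c̄ − 3√c̄ = 4.8750 − 3 × 2.2079 = -1.7488 → 0 (cannot be negative)

0.00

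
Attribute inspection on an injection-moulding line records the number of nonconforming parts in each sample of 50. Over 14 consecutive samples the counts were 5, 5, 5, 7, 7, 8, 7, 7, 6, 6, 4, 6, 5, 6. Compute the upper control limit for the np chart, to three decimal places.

12.893

p̄ = Σdᵢ / (k·n) = 84 / (14 × 50) = 0.12000
UCL = np̄ + 3·√(np̄(1−p̄)) = 6.0000 + 3 × √(6.0000×0.88000) = 6.0000 + 3 × 2.2978 = 12.8935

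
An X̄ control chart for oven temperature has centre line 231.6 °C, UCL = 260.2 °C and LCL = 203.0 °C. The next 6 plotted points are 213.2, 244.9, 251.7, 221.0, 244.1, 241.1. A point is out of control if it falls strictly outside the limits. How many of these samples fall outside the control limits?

0

All 6 points lie within [203.0, 260.2].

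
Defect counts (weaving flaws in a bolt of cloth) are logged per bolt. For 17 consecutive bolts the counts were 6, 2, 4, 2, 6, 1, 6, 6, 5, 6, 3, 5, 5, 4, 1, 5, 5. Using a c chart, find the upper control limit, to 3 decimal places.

10.409

c̄ = (6 + 2 + 4 + 2 + 6 + 1 + 6 + 6 + 5 + 6 + 3 + 5 + 5 + 4 + 1 + 5 + 5) / 17 = 72 / 17 = 4.2353
UCL = c̄ + 3√c̄ = 4.2353 + 3 × √4.2353 = 4.2353 + 3 × 2.0580 = 10.4092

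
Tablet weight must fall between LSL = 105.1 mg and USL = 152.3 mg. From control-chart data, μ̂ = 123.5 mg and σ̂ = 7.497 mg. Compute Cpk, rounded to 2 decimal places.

0.82

Cpu = (USL − μ̂) / (3σ̂) = (152.3 − 123.5) / (3 × 7.497) = 1.2805; Cpl = (μ̂ − LSL) / (3σ̂) = (123.5 − 105.1) / (3 × 7.497) = 0.8181; Cpk = min(Cpu, Cpl) = 0.8181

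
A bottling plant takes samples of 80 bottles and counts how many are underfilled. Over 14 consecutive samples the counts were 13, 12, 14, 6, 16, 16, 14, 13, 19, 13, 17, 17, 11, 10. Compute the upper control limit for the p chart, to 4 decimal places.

0.2967

p̄ = Σdᵢ / (k·n) = 191 / (14 × 80) = 0.17054
UCL = p̄ + 3·√(p̄(1−p̄)/n) = 0.17054 + 3 × √(0.17054×0.82946/80) = 0.17054 + 3 × 0.04205 = 0.29668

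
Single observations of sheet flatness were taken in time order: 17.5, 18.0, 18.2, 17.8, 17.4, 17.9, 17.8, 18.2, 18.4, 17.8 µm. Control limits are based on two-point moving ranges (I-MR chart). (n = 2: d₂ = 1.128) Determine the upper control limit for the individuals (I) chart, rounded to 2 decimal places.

X̄ = (17.5 + 18.0 + 18.2 + 17.8 + 17.4 + 17.9 + 17.8 + 18.2 + 18.4 + 17.8) / 10 = 17.9000
Moving ranges: 0.5, 0.2, 0.4, 0.4, 0.5, 0.1, 0.4, 0.2, 0.6; M̄R̄ = 3.3000 / 9 = 0.3667
UCL = X̄ + 3·M̄R̄/d₂ = 17.9000 + 3 × 0.3667 / 1.128 = 18.8752

18.88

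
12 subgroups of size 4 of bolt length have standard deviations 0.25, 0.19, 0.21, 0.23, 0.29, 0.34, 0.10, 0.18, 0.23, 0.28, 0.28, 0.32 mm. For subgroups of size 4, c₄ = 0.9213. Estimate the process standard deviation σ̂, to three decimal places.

0.262

s̄ = (0.25 + 0.19 + 0.21 + 0.23 + 0.29 + 0.34 + 0.10 + 0.18 + 0.23 + 0.28 + 0.28 + 0.32) / 12 = 0.2417
σ̂ = s̄ / c₄ = 0.2417 / 0.9213 = 0.2623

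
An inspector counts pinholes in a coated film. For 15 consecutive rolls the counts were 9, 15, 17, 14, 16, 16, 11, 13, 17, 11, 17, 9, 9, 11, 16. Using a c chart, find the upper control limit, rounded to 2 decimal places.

24.38

c̄ = (9 + 15 + 17 + 14 + 16 + 16 + 11 + 13 + 17 + 11 + 17 + 9 + 9 + 11 + 16) / 15 = 201 / 15 = 13.4000
UCL = c̄ + 3√c̄ = 13.4000 + 3 × √13.4000 = 13.4000 + 3 × 3.6606 = 24.3818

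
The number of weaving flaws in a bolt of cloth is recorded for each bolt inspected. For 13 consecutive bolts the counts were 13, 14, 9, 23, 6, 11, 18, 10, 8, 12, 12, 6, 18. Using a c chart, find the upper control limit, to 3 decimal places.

22.832

c̄ = (13 + 14 + 9 + 23 + 6 + 11 + 18 + 10 + 8 + 12 + 12 + 6 + 18) / 13 = 160 / 13 = 12.3077
UCL = c̄ + 3√c̄ = 12.3077 + 3 × √12.3077 = 12.3077 + 3 × 3.5082 = 22.8324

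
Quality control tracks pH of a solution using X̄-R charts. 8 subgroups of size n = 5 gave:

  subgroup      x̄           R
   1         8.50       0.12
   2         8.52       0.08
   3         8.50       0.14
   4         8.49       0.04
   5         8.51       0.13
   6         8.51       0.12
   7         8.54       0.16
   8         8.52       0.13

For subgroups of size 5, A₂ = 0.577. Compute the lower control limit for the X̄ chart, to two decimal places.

X̄̄ = (8.50 + 8.52 + 8.50 + 8.49 + 8.51 + 8.51 + 8.54 + 8.52) / 8 = 68.0900 / 8 = 8.5113
R̄ = (0.12 + 0.08 + 0.14 + 0.04 + 0.13 + 0.12 + 0.16 + 0.13) / 8 = 0.9200 / 8 = 0.1150
LCL = X̄̄ − A₂·R̄ = 8.5113 − 0.577 × 0.1150 = 8.4449

8.44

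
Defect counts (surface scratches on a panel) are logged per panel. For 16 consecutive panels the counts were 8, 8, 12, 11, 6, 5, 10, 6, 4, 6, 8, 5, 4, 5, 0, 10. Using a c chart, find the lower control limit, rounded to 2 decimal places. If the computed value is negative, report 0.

c̄ = (8 + 8 + 12 + 11 + 6 + 5 + 10 + 6 + 4 + 6 + 8 + 5 + 4 + 5 + 0 + 10) / 16 = 108 / 16 = 6.7500
LCL = c̄ − 3√c̄ = 6.7500 − 3 × 2.5981 = -1.0442 → 0 (cannot be negative)

0.00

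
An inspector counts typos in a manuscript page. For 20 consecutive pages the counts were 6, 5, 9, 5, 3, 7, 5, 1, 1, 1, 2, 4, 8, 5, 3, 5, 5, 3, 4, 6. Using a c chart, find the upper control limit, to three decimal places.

10.693

c̄ = (6 + 5 + 9 + 5 + 3 + 7 + 5 + 1 + 1 + 1 + 2 + 4 + 8 + 5 + 3 + 5 + 5 + 3 + 4 + 6) / 20 = 88 / 20 = 4.4000
UCL = c̄ + 3√c̄ = 4.4000 + 3 × √4.4000 = 4.4000 + 3 × 2.0976 = 10.6929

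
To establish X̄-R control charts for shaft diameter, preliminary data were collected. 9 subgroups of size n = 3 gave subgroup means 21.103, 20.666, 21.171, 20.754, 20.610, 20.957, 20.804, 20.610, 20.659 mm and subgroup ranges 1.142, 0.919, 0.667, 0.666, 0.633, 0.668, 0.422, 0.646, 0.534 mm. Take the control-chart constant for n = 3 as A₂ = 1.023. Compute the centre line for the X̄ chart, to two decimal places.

X̄̄ = (21.103 + 20.666 + 21.171 + 20.754 + 20.610 + 20.957 + 20.804 + 20.610 + 20.659) / 9 = 187.3340 / 9 = 20.8149
CL = X̄̄ = 20.8149

20.81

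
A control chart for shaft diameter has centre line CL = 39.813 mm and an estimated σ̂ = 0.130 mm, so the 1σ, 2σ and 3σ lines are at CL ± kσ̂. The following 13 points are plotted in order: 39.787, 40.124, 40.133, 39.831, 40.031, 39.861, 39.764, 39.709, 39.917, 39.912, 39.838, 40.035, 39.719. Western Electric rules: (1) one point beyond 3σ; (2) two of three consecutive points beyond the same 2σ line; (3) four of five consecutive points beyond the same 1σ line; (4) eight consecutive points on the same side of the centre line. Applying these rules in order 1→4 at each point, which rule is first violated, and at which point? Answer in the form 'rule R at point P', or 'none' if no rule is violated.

Zone of each point (C = within 1σ̂, B = 1σ̂–2σ̂, A = 2σ̂–3σ̂, * = beyond 3σ̂; sign = side of CL): 1:-C, 2:+A, 3:+A, 4:+C, 5:+B, 6:+C, 7:-C, 8:-C, 9:+C, 10:+C, 11:+C, 12:+B, 13:-C
Rule 2 (two of three consecutive points beyond the same 2σ limit) is satisfied at point 3.

rule 2 at point 3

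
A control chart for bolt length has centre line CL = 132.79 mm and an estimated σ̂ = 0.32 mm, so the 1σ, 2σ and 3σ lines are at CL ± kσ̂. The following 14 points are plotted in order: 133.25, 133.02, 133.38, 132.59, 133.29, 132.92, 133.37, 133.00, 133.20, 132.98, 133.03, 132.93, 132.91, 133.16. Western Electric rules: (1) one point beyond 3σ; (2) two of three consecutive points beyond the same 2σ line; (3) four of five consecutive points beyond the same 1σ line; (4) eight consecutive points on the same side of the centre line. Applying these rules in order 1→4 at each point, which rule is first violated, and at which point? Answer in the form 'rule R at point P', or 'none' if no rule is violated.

rule 4 at point 12

Zone of each point (C = within 1σ̂, B = 1σ̂–2σ̂, A = 2σ̂–3σ̂, * = beyond 3σ̂; sign = side of CL): 1:+B, 2:+C, 3:+B, 4:-C, 5:+B, 6:+C, 7:+B, 8:+C, 9:+B, 10:+C, 11:+C, 12:+C, 13:+C, 14:+B
Rule 4 (eight consecutive points on the same side of the centre line) is satisfied at point 12.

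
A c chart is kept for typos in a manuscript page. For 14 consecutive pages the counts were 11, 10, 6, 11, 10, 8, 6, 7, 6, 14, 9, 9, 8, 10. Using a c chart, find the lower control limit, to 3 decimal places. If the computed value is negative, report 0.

c̄ = (11 + 10 + 6 + 11 + 10 + 8 + 6 + 7 + 6 + 14 + 9 + 9 + 8 + 10) / 14 = 125 / 14 = 8.9286
LCL = c̄ − 3√c̄ = 8.9286 − 3 × 2.9881 = -0.0356 → 0 (cannot be negative)

0.000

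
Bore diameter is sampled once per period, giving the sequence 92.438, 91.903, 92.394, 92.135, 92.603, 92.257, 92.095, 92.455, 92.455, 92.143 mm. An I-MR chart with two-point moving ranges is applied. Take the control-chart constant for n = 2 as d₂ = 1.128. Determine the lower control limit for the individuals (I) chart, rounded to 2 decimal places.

X̄ = (92.438 + 91.903 + 92.394 + 92.135 + 92.603 + 92.257 + 92.095 + 92.455 + 92.455 + 92.143) / 10 = 92.2878
Moving ranges: 0.535, 0.491, 0.259, 0.468, 0.346, 0.162, 0.360, 0.000, 0.312; M̄R̄ = 2.9330 / 9 = 0.3259
LCL = X̄ − 3·M̄R̄/d₂ = 92.2878 − 3 × 0.3259 / 1.128 = 91.4211

91.42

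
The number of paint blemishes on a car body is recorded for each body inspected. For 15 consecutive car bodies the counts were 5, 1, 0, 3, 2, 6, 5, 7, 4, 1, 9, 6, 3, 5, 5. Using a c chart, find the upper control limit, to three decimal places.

10.233

c̄ = (5 + 1 + 0 + 3 + 2 + 6 + 5 + 7 + 4 + 1 + 9 + 6 + 3 + 5 + 5) / 15 = 62 / 15 = 4.1333
UCL = c̄ + 3√c̄ = 4.1333 + 3 × √4.1333 = 4.1333 + 3 × 2.0331 = 10.2325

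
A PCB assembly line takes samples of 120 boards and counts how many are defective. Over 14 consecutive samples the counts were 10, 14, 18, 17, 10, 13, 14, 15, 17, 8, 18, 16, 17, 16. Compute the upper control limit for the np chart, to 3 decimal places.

p̄ = Σdᵢ / (k·n) = 203 / (14 × 120) = 0.12083
UCL = np̄ + 3·√(np̄(1−p̄)) = 14.5000 + 3 × √(14.5000×0.87917) = 14.5000 + 3 × 3.5704 = 25.2113

25.211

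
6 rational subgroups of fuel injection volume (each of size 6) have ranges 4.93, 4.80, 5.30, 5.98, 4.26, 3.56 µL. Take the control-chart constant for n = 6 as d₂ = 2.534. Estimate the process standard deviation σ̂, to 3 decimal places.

R̄ = (4.93 + 4.80 + 5.30 + 5.98 + 4.26 + 3.56) / 6 = 4.8050
σ̂ = R̄ / d₂ = 4.8050 / 2.534 = 1.8962

1.896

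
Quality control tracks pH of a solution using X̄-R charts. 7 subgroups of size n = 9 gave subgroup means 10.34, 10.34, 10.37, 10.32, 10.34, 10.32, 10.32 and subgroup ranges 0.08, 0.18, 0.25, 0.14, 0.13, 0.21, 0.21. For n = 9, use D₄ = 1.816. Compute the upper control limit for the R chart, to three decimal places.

R̄ = (0.08 + 0.18 + 0.25 + 0.14 + 0.13 + 0.21 + 0.21) / 7 = 1.2000 / 7 = 0.1714
UCL_R = D₄·R̄ = 1.816 × 0.1714 = 0.3113

0.311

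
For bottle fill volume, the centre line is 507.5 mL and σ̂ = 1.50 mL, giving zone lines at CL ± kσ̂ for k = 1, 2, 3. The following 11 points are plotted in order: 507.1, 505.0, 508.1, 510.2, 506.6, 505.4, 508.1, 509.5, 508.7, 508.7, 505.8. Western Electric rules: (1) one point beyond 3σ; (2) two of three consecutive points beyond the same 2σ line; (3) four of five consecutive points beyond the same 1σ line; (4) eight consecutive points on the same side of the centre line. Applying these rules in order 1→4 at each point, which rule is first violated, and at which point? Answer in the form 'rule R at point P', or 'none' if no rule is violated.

Zone of each point (C = within 1σ̂, B = 1σ̂–2σ̂, A = 2σ̂–3σ̂, * = beyond 3σ̂; sign = side of CL): 1:-C, 2:-B, 3:+C, 4:+B, 5:-C, 6:-B, 7:+C, 8:+B, 9:+C, 10:+C, 11:-B
No rule fires across all 11 points.

none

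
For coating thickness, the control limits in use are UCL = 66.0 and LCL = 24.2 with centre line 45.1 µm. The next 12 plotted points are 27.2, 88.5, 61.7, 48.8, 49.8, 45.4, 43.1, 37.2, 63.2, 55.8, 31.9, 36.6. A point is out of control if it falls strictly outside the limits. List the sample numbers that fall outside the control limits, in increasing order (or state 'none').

2

Compare each point to [24.2, 66.0]: sample 2 = 88.5 > UCL.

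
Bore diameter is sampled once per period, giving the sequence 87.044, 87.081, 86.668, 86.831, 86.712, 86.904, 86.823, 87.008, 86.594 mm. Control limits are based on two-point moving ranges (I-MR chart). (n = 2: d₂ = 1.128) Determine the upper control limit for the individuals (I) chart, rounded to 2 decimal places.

X̄ = (87.044 + 87.081 + 86.668 + 86.831 + 86.712 + 86.904 + 86.823 + 87.008 + 86.594) / 9 = 86.8517
Moving ranges: 0.037, 0.413, 0.163, 0.119, 0.192, 0.081, 0.185, 0.414; M̄R̄ = 1.6040 / 8 = 0.2005
UCL = X̄ + 3·M̄R̄/d₂ = 86.8517 + 3 × 0.2005 / 1.128 = 87.3849

87.38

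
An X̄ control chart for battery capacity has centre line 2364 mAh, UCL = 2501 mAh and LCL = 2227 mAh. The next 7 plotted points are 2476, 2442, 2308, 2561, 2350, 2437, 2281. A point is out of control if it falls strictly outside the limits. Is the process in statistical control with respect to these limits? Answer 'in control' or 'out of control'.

out of control

Compare each point to [2227, 2501]: sample 4 = 2561 > UCL.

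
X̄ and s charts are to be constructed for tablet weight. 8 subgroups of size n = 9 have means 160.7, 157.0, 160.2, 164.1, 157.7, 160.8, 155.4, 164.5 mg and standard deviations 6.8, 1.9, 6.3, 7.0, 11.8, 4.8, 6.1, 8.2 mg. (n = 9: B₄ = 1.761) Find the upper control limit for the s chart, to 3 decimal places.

s̄ = (6.8 + 1.9 + 6.3 + 7.0 + 11.8 + 4.8 + 6.1 + 8.2) / 8 = 6.6125
UCL_s = B₄·s̄ = 1.761 × 6.6125 = 11.6446

11.645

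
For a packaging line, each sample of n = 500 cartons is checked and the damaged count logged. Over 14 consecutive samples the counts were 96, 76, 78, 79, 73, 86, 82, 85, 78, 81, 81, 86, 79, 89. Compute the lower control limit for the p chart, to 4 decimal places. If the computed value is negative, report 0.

p̄ = Σdᵢ / (k·n) = 1149 / (14 × 500) = 0.16414
LCL = p̄ − 3·√(p̄(1−p̄)/n) = 0.16414 − 3 × 0.01657 = 0.11445

0.1144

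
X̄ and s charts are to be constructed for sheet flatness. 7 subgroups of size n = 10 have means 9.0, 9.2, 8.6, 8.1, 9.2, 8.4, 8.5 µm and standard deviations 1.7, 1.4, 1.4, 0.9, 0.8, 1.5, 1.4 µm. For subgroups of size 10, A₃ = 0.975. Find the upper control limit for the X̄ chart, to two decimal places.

9.98

X̄̄ = (9.0 + 9.2 + 8.6 + 8.1 + 9.2 + 8.4 + 8.5) / 7 = 8.7143
s̄ = (1.7 + 1.4 + 1.4 + 0.9 + 0.8 + 1.5 + 1.4) / 7 = 1.3000
UCL = X̄̄ + A₃·s̄ = 8.7143 + 0.975 × 1.3000 = 9.9818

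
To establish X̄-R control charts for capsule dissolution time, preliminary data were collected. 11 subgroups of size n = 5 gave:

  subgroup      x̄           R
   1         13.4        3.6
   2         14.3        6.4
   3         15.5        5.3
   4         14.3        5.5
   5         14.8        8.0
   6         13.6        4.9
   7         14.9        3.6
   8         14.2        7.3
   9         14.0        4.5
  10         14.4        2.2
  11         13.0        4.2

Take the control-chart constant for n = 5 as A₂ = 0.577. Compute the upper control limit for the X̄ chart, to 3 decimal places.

X̄̄ = (13.4 + 14.3 + 15.5 + 14.3 + 14.8 + 13.6 + 14.9 + 14.2 + 14.0 + 14.4 + 13.0) / 11 = 156.4000 / 11 = 14.2182
R̄ = (3.6 + 6.4 + 5.3 + 5.5 + 8.0 + 4.9 + 3.6 + 7.3 + 4.5 + 2.2 + 4.2) / 11 = 55.5000 / 11 = 5.0455
UCL = X̄̄ + A₂·R̄ = 14.2182 + 0.577 × 5.0455 = 17.1294

17.129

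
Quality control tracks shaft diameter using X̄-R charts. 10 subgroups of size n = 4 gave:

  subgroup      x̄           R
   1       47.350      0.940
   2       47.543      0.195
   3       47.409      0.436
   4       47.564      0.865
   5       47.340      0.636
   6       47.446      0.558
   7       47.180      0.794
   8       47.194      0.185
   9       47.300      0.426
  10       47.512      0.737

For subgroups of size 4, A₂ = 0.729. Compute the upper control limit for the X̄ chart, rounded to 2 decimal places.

47.80

X̄̄ = (47.350 + 47.543 + 47.409 + 47.564 + 47.340 + 47.446 + 47.180 + 47.194 + 47.300 + 47.512) / 10 = 473.8380 / 10 = 47.3838
R̄ = (0.940 + 0.195 + 0.436 + 0.865 + 0.636 + 0.558 + 0.794 + 0.185 + 0.426 + 0.737) / 10 = 5.7720 / 10 = 0.5772
UCL = X̄̄ + A₂·R̄ = 47.3838 + 0.729 × 0.5772 = 47.8046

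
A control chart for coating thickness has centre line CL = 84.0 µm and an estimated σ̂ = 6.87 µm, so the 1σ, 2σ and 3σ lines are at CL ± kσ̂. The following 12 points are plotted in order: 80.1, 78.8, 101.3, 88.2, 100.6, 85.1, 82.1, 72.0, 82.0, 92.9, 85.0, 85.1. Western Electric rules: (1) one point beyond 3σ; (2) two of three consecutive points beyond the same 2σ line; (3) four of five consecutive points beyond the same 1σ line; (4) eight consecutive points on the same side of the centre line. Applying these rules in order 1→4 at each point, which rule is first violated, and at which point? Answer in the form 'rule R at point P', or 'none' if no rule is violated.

rule 2 at point 5

Zone of each point (C = within 1σ̂, B = 1σ̂–2σ̂, A = 2σ̂–3σ̂, * = beyond 3σ̂; sign = side of CL): 1:-C, 2:-C, 3:+A, 4:+C, 5:+A, 6:+C, 7:-C, 8:-B, 9:-C, 10:+B, 11:+C, 12:+C
Rule 2 (two of three consecutive points beyond the same 2σ limit) is satisfied at point 5.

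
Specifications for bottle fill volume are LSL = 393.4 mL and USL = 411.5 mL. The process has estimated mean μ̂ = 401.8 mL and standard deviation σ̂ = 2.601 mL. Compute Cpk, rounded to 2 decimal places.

Cpu = (USL − μ̂) / (3σ̂) = (411.5 − 401.8) / (3 × 2.601) = 1.2431; Cpl = (μ̂ − LSL) / (3σ̂) = (401.8 − 393.4) / (3 × 2.601) = 1.0765; Cpk = min(Cpu, Cpl) = 1.0765

1.08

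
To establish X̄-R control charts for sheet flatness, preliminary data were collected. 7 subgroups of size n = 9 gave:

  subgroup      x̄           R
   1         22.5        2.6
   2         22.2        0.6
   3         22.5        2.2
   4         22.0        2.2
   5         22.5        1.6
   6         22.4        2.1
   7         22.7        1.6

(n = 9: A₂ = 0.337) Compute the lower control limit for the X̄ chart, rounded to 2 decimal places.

X̄̄ = (22.5 + 22.2 + 22.5 + 22.0 + 22.5 + 22.4 + 22.7) / 7 = 156.8000 / 7 = 22.4000
R̄ = (2.6 + 0.6 + 2.2 + 2.2 + 1.6 + 2.1 + 1.6) / 7 = 12.9000 / 7 = 1.8429
LCL = X̄̄ − A₂·R̄ = 22.4000 − 0.337 × 1.8429 = 21.7790

21.78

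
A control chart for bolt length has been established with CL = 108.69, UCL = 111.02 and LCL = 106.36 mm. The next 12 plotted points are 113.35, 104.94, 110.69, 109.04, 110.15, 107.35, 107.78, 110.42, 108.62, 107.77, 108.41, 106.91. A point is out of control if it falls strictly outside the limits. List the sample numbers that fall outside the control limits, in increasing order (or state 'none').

Compare each point to [106.36, 111.02]: sample 1 = 113.35 > UCL; sample 2 = 104.94 < LCL.

1, 2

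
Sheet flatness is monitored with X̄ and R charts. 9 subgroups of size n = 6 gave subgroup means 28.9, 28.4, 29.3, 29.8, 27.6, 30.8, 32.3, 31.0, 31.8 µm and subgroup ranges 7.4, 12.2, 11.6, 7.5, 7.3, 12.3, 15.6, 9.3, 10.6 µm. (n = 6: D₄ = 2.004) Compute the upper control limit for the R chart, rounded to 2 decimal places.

R̄ = (7.4 + 12.2 + 11.6 + 7.5 + 7.3 + 12.3 + 15.6 + 9.3 + 10.6) / 9 = 93.8000 / 9 = 10.4222
UCL_R = D₄·R̄ = 2.004 × 10.4222 = 20.8861

20.89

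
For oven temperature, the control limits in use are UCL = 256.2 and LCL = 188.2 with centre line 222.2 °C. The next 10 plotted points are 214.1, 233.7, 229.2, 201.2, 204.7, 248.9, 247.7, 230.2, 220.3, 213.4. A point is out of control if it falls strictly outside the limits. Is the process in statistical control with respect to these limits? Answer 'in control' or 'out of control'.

All 10 points lie within [188.2, 256.2].

in control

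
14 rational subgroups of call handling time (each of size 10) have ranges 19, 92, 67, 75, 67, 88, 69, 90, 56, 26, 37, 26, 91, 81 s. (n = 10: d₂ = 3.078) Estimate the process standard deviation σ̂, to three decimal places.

R̄ = (19 + 92 + 67 + 75 + 67 + 88 + 69 + 90 + 56 + 26 + 37 + 26 + 91 + 81) / 14 = 63.1429
σ̂ = R̄ / d₂ = 63.1429 / 3.078 = 20.5142

20.514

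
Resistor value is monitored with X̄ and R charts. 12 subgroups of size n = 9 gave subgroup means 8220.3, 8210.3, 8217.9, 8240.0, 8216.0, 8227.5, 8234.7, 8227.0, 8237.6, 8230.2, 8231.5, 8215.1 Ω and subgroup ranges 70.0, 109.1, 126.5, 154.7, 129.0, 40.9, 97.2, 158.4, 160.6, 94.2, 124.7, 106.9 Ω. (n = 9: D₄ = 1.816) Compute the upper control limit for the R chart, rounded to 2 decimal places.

R̄ = (70.0 + 109.1 + 126.5 + 154.7 + 129.0 + 40.9 + 97.2 + 158.4 + 160.6 + 94.2 + 124.7 + 106.9) / 12 = 1372.2000 / 12 = 114.3500
UCL_R = D₄·R̄ = 1.816 × 114.3500 = 207.6596

207.66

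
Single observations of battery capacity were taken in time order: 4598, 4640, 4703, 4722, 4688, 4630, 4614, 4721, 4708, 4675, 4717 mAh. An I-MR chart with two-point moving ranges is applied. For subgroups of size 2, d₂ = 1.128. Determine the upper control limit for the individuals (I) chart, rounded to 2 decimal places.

4787.75

X̄ = (4598 + 4640 + 4703 + 4722 + 4688 + 4630 + 4614 + 4721 + 4708 + 4675 + 4717) / 11 = 4674.1818
Moving ranges: 42, 63, 19, 34, 58, 16, 107, 13, 33, 42; M̄R̄ = 427.0000 / 10 = 42.7000
UCL = X̄ + 3·M̄R̄/d₂ = 4674.1818 + 3 × 42.7000 / 1.128 = 4787.7456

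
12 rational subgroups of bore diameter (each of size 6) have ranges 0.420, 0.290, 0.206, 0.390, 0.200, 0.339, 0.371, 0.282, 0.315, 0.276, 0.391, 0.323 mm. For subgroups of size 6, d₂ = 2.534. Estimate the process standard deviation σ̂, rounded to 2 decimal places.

0.13

R̄ = (0.420 + 0.290 + 0.206 + 0.390 + 0.200 + 0.339 + 0.371 + 0.282 + 0.315 + 0.276 + 0.391 + 0.323) / 12 = 0.3169
σ̂ = R̄ / d₂ = 0.3169 / 2.534 = 0.1251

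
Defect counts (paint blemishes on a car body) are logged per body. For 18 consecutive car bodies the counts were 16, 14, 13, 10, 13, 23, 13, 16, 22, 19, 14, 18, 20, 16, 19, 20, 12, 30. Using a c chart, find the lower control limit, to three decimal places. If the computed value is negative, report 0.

4.701

c̄ = (16 + 14 + 13 + 10 + 13 + 23 + 13 + 16 + 22 + 19 + 14 + 18 + 20 + 16 + 19 + 20 + 12 + 30) / 18 = 308 / 18 = 17.1111
LCL = c̄ − 3√c̄ = 17.1111 − 3 × 4.1366 = 4.7014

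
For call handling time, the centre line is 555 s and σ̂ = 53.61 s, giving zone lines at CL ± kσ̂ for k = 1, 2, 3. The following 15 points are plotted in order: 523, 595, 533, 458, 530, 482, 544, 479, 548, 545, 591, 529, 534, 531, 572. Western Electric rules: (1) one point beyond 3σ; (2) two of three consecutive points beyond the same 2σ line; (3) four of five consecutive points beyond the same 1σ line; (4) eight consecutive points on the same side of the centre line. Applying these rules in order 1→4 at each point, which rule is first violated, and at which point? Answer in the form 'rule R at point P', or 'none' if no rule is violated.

Zone of each point (C = within 1σ̂, B = 1σ̂–2σ̂, A = 2σ̂–3σ̂, * = beyond 3σ̂; sign = side of CL): 1:-C, 2:+C, 3:-C, 4:-B, 5:-C, 6:-B, 7:-C, 8:-B, 9:-C, 10:-C, 11:+C, 12:-C, 13:-C, 14:-C, 15:+C
Rule 4 (eight consecutive points on the same side of the centre line) is satisfied at point 10.

rule 4 at point 10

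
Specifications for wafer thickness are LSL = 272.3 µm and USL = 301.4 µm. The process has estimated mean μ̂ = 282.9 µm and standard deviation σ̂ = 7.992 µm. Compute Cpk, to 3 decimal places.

0.442

Cpu = (USL − μ̂) / (3σ̂) = (301.4 − 282.9) / (3 × 7.992) = 0.7716; Cpl = (μ̂ − LSL) / (3σ̂) = (282.9 − 272.3) / (3 × 7.992) = 0.4421; Cpk = min(Cpu, Cpl) = 0.4421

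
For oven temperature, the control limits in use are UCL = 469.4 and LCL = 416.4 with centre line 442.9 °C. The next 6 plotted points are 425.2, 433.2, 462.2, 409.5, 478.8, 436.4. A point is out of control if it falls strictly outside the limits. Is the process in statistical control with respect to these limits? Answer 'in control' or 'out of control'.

out of control

Compare each point to [416.4, 469.4]: sample 4 = 409.5 < LCL; sample 5 = 478.8 > UCL.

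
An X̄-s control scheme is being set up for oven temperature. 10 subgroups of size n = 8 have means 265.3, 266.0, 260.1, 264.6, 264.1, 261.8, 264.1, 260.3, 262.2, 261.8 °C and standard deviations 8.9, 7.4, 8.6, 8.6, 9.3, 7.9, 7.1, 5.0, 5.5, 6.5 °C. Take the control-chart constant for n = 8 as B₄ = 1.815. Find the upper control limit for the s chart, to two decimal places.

s̄ = (8.9 + 7.4 + 8.6 + 8.6 + 9.3 + 7.9 + 7.1 + 5.0 + 5.5 + 6.5) / 10 = 7.4800
UCL_s = B₄·s̄ = 1.815 × 7.4800 = 13.5762

13.58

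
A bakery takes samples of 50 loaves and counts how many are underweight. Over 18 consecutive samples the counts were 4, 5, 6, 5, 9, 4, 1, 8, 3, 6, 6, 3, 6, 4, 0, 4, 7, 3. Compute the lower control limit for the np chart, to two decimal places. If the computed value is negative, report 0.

p̄ = Σdᵢ / (k·n) = 84 / (18 × 50) = 0.09333
LCL = np̄ − 3·√(np̄(1−p̄)) = 4.6667 − 3 × 2.0570 = -1.5042 → 0 (negative, so LCL = 0)

0.00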